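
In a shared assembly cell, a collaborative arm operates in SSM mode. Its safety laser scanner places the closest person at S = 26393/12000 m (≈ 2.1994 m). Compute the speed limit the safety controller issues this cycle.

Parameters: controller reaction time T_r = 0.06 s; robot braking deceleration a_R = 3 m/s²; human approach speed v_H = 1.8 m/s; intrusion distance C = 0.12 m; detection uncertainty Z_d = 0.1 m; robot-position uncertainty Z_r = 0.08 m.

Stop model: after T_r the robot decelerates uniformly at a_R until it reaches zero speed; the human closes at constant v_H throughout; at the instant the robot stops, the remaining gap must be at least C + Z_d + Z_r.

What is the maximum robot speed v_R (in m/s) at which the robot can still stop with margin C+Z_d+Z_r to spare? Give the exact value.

quadratic (1/6)·v² + (33/50)·v + (-21497/12000) = 0
  disc = (33/50)² − 4·(1/6)·(-21497/12000) = 146689/90000 ; √disc = 383/300
  v_R = (−(33/50) + 383/300) / (2·(1/6)) = 37/20 m/s
check:
braking lasts T_s = (37/20)/3 = 0.6167 s
reaction-phase robot travel = 1.8500·0.0600 = 0.1110 m
braking distance = 1.8500²/(2·3.0000) = 0.5704 m
person approaches 1.8000·(0.0600+0.6167) = 1.2180 m
residual clearance needed = 0.1200+0.1000+0.0800 = 0.3000 m
sum ≈ 0.1110+0.5704+1.2180+0.3000 ≈ 2.1994 m = S ✓

v_R_max = 37/20 m/s = 1.8500 m/s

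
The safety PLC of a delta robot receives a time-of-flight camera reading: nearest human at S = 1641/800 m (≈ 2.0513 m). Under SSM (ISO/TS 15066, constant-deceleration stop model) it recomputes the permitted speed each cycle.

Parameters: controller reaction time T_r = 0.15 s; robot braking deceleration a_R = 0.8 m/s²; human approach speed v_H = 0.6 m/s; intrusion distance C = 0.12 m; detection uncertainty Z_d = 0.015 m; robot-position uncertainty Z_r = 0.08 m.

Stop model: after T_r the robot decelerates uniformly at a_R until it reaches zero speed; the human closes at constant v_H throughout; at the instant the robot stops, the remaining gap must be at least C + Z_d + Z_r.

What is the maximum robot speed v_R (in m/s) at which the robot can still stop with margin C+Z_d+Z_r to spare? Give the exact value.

v_R_max = 11/10 m/s = 1.1000 m/s

collect terms ⇒ (5/8)·v_R² + (9/10)·v_R + (-1397/800) = 0
  disc = (9/10)² − 4·(5/8)·(-1397/800) = 8281/1600 ; √disc = 91/40
  v_R = (−(9/10) + 91/40) / (2·(5/8)) = 11/10 m/s
check:
T_s = v_R/a_R = (11/10)/(4/5) = 1.3750 s
robot covers v_R·T_r = 1.1000·0.1500 = 0.1650 m before braking
braking distance = 1.1000²/(2·0.8000) = 0.7562 m
human over T_r+T_s: 0.6000·(0.1500+1.3750) = 0.9150 m
residual clearance needed = 0.1200+0.0150+0.0800 = 0.2150 m
sum ≈ 0.1650+0.7562+0.9150+0.2150 ≈ 2.0513 m = S ✓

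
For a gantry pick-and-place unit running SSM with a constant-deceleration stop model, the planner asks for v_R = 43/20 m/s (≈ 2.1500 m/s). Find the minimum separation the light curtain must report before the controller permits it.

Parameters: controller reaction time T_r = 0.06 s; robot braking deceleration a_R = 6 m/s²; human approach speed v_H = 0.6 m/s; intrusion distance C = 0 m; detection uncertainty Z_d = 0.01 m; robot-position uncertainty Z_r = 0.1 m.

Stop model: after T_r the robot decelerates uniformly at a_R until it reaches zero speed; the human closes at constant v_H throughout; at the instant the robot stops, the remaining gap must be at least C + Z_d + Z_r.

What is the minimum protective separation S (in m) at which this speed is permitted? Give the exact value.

S_min = 4201/4800 m = 0.8752 m

braking lasts T_s = (43/20)/6 = 0.3583 s
reaction-phase robot travel = 2.1500·0.0600 = 0.1290 m
robot under decel: 2.1500²/(2·6.0000) = 0.3852 m
person approaches 0.6000·(0.0600+0.3583) = 0.2510 m
margins: 0.0000+0.0100+0.1000 = 0.1100 m
S_min ≈ 0.1290+0.3852+0.2510+0.1100  ⇒  S_min = 4201/4800 m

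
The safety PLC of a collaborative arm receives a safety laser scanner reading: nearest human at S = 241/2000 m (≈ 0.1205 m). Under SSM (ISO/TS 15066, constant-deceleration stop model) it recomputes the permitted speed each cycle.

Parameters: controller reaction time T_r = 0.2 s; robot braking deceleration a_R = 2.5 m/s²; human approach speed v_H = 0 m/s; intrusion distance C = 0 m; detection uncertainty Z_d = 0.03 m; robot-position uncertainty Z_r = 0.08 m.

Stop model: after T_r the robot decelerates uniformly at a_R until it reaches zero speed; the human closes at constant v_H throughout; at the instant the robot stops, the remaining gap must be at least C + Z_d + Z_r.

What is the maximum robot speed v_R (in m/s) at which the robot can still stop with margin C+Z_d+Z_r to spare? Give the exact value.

collect terms ⇒ (1/5)·v_R² + (1/5)·v_R + (-21/2000) = 0
  disc = (1/5)² − 4·(1/5)·(-21/2000) = 121/2500 ; √disc = 11/50
  v_R = (−(1/5) + 11/50) / (2·(1/5)) = 1/20 m/s
check:
braking lasts T_s = (1/20)/(5/2) = 0.0200 s
robot covers v_R·T_r = 0.0500·0.2000 = 0.0100 m before braking
robot covers 0.0500·0.0200 − ½·2.5000·0.0200² = 0.0005 m while stopping
human closes 0.0000·0.2200 = 0.0000 m
C+Z_d+Z_r = 0.0000+0.0300+0.0800 = 0.1100 m
sum ≈ 0.0100+0.0005+0.0000+0.1100 ≈ 0.1205 m = S ✓

v_R_max = 1/20 m/s = 0.0500 m/s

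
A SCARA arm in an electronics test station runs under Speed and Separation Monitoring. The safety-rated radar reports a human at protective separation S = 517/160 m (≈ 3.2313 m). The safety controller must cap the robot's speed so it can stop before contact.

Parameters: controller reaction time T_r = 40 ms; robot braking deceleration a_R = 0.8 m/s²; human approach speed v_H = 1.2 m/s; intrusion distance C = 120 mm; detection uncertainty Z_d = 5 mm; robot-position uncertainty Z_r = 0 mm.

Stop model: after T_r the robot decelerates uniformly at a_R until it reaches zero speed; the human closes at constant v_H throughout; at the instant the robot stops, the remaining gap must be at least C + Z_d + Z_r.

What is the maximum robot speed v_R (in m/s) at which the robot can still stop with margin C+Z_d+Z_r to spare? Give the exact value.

v_R_max = 13/10 m/s = 1.3000 m/s

quadratic (5/8)·v² + (77/50)·v + (-12233/4000) = 0
  disc = (77/50)² − 4·(5/8)·(-12233/4000) = 400689/40000 ; √disc = 633/200
  v_R = (−(77/50) + 633/200) / (2·(5/8)) = 13/10 m/s
check:
T_s = v_R/a_R = (13/10)/(4/5) = 1.6250 s
robot in T_r: 1.3000·0.0400 = 0.0520 m
robot under decel: 1.3000²/(2·0.8000) = 1.0562 m
human over T_r+T_s: 1.2000·(0.0400+1.6250) = 1.9980 m
residual clearance needed = 0.1200+0.0050+0.0000 = 0.1250 m
sum ≈ 0.0520+1.0562+1.9980+0.1250 ≈ 3.2313 m = S ✓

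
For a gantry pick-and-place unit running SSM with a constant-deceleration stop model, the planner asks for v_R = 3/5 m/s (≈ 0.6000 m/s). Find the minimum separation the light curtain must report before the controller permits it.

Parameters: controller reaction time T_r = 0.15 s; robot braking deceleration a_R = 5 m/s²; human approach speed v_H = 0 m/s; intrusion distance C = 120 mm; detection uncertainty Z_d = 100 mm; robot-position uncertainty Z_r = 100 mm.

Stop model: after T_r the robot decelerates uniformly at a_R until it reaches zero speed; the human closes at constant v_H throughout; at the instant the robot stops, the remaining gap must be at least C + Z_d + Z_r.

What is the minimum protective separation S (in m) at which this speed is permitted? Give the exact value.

S_min = 223/500 m = 0.4460 m

braking lasts T_s = (3/5)/5 = 0.1200 s
reaction-phase robot travel = 0.6000·0.1500 = 0.0900 m
robot under decel: 0.6000²/(2·5.0000) = 0.0360 m
person approaches 0.0000·(0.1500+0.1200) = 0.0000 m
residual clearance needed = 0.1200+0.1000+0.1000 = 0.3200 m
S_min ≈ 0.0900+0.0360+0.0000+0.3200  ⇒  S_min = 223/500 m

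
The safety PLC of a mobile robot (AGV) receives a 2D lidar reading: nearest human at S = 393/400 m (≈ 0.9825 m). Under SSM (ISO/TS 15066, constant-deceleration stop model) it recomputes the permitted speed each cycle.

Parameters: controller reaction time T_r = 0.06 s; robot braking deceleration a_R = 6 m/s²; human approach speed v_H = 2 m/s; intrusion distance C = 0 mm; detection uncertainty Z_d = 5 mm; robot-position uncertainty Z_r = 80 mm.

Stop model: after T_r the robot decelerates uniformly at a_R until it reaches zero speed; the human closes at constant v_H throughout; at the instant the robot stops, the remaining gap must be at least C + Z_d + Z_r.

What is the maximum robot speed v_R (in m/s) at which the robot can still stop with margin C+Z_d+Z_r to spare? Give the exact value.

v_R_max = 3/2 m/s = 1.5000 m/s

collect terms ⇒ (1/12)·v_R² + (59/150)·v_R + (-311/400) = 0
  disc = (59/150)² − 4·(1/12)·(-311/400) = 37249/90000 ; √disc = 193/300
  v_R = (−(59/150) + 193/300) / (2·(1/12)) = 3/2 m/s
check:
stop time T_s = (3/2)/6 = 0.2500 s
robot covers v_R·T_r = 1.5000·0.0600 = 0.0900 m before braking
braking distance = 1.5000²/(2·6.0000) = 0.1875 m
person approaches 2.0000·(0.0600+0.2500) = 0.6200 m
residual clearance needed = 0.0000+0.0050+0.0800 = 0.0850 m
sum ≈ 0.0900+0.1875+0.6200+0.0850 ≈ 0.9825 m = S ✓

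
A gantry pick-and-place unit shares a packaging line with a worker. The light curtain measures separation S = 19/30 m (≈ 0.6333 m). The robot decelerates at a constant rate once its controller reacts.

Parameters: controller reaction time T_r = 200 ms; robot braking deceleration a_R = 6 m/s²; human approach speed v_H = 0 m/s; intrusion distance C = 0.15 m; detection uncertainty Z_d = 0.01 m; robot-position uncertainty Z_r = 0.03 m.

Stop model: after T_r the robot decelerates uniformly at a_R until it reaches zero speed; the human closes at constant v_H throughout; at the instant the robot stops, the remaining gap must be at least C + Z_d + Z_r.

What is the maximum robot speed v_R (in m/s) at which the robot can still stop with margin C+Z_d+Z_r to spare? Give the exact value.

v_R_max = 7/5 m/s = 1.4000 m/s

collect terms ⇒ (1/12)·v_R² + (1/5)·v_R + (-133/300) = 0
  disc = (1/5)² − 4·(1/12)·(-133/300) = 169/900 ; √disc = 13/30
  v_R = (−(1/5) + 13/30) / (2·(1/12)) = 7/5 m/s
check:
T_s = v_R/a_R = (7/5)/6 = 0.2333 s
robot covers v_R·T_r = 1.4000·0.2000 = 0.2800 m before braking
robot covers 1.4000·0.2333 − ½·6.0000·0.2333² = 0.1633 m while stopping
human closes 0.0000·0.4333 = 0.0000 m
residual clearance needed = 0.1500+0.0100+0.0300 = 0.1900 m
sum ≈ 0.2800+0.1633+0.0000+0.1900 ≈ 0.6333 m = S ✓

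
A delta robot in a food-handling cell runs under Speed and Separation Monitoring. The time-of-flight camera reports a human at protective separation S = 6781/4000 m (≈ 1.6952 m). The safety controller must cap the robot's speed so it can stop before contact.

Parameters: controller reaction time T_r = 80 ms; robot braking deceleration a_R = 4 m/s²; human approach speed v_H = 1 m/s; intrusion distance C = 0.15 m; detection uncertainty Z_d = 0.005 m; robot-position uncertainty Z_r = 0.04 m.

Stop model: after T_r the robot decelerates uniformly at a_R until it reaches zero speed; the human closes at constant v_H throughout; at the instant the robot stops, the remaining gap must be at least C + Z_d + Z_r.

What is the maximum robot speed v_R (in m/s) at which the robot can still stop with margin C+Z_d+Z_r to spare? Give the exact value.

v_R_max = 23/10 m/s = 2.3000 m/s

collect terms ⇒ (1/8)·v_R² + (33/100)·v_R + (-5681/4000) = 0
  disc = (33/100)² − 4·(1/8)·(-5681/4000) = 32761/40000 ; √disc = 181/200
  v_R = (−(33/100) + 181/200) / (2·(1/8)) = 23/10 m/s
check:
braking lasts T_s = (23/10)/4 = 0.5750 s
robot in T_r: 2.3000·0.0800 = 0.1840 m
robot covers 2.3000·0.5750 − ½·4.0000·0.5750² = 0.6613 m while stopping
human over T_r+T_s: 1.0000·(0.0800+0.5750) = 0.6550 m
C+Z_d+Z_r = 0.1500+0.0050+0.0400 = 0.1950 m
sum ≈ 0.1840+0.6613+0.6550+0.1950 ≈ 1.6952 m = S ✓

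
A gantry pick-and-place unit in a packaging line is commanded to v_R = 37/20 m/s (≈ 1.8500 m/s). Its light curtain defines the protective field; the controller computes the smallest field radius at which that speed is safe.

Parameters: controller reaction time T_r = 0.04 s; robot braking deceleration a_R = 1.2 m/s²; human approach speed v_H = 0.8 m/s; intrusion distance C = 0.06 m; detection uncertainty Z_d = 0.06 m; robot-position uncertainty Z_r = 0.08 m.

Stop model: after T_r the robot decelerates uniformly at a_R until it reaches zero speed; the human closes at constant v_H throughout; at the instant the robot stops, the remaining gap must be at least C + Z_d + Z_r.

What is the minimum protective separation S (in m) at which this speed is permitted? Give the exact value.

S_min = 23723/8000 m = 2.9654 m

T_s = v_R/a_R = (37/20)/(6/5) = 1.5417 s
robot in T_r: 1.8500·0.0400 = 0.0740 m
robot under decel: 1.8500²/(2·1.2000) = 1.4260 m
person approaches 0.8000·(0.0400+1.5417) = 1.2653 m
residual clearance needed = 0.0600+0.0600+0.0800 = 0.2000 m
S_min ≈ 0.0740+1.4260+1.2653+0.2000  ⇒  S_min = 23723/8000 m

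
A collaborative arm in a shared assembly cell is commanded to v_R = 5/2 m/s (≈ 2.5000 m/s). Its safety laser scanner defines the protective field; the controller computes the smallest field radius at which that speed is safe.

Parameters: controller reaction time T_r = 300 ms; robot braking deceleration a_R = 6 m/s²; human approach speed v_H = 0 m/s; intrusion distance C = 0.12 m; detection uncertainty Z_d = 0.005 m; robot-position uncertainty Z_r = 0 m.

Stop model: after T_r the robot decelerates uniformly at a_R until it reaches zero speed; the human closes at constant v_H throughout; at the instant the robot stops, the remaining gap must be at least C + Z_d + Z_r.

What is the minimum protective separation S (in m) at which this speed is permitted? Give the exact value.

braking lasts T_s = (5/2)/6 = 0.4167 s
reaction-phase robot travel = 2.5000·0.3000 = 0.7500 m
robot under decel: 2.5000²/(2·6.0000) = 0.5208 m
human closes 0.0000·0.7167 = 0.0000 m
margins: 0.1200+0.0050+0.0000 = 0.1250 m
S_min ≈ 0.7500+0.5208+0.0000+0.1250  ⇒  S_min = 67/48 m

S_min = 67/48 m = 1.3958 m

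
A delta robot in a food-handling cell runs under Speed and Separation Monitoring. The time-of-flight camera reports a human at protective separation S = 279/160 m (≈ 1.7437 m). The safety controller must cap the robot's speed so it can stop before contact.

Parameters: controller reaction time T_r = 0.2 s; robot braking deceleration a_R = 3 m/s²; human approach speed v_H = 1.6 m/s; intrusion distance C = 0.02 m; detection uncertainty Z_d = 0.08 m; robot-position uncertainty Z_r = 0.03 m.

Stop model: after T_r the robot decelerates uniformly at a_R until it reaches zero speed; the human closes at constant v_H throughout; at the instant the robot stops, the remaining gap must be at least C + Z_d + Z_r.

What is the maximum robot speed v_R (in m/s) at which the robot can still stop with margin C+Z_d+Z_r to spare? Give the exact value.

at the boundary: (1/6)·v² + (11/15)·v + (-207/160) = 0
  disc = (11/15)² − 4·(1/6)·(-207/160) = 5041/3600 ; √disc = 71/60
  v_R = (−(11/15) + 71/60) / (2·(1/6)) = 27/20 m/s
check:
stop time T_s = (27/20)/3 = 0.4500 s
reaction-phase robot travel = 1.3500·0.2000 = 0.2700 m
robot covers 1.3500·0.4500 − ½·3.0000·0.4500² = 0.3038 m while stopping
person approaches 1.6000·(0.2000+0.4500) = 1.0400 m
residual clearance needed = 0.0200+0.0800+0.0300 = 0.1300 m
sum ≈ 0.2700+0.3038+1.0400+0.1300 ≈ 1.7437 m = S ✓

v_R_max = 27/20 m/s = 1.3500 m/s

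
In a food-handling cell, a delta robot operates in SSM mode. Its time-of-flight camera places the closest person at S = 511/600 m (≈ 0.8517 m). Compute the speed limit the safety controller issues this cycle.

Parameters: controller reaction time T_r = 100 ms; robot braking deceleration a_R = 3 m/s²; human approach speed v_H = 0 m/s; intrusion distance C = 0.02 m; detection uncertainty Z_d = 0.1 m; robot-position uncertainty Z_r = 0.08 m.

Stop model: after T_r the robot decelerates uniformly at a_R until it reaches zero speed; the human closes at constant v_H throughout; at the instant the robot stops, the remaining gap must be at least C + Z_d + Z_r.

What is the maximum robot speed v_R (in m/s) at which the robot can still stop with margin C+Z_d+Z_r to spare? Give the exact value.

v_R_max = 17/10 m/s = 1.7000 m/s

collect terms ⇒ (1/6)·v_R² + (1/10)·v_R + (-391/600) = 0
  disc = (1/10)² − 4·(1/6)·(-391/600) = 4/9 ; √disc = 2/3
  v_R = (−(1/10) + 2/3) / (2·(1/6)) = 17/10 m/s
check:
braking lasts T_s = (17/10)/3 = 0.5667 s
robot in T_r: 1.7000·0.1000 = 0.1700 m
braking distance = 1.7000²/(2·3.0000) = 0.4817 m
human closes 0.0000·0.6667 = 0.0000 m
residual clearance needed = 0.0200+0.1000+0.0800 = 0.2000 m
sum ≈ 0.1700+0.4817+0.0000+0.2000 ≈ 0.8517 m = S ✓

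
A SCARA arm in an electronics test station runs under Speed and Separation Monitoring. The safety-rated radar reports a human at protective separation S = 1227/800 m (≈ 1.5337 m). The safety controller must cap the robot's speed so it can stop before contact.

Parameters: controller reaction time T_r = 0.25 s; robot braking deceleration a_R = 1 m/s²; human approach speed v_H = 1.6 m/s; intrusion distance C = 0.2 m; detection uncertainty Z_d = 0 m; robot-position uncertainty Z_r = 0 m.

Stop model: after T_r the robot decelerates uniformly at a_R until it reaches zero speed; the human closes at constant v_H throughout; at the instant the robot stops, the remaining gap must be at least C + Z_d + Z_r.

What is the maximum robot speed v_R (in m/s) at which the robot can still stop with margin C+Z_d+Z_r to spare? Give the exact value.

v_R_max = 9/20 m/s = 0.4500 m/s

quadratic (1/2)·v² + (37/20)·v + (-747/800) = 0
  disc = (37/20)² − 4·(1/2)·(-747/800) = 529/100 ; √disc = 23/10
  v_R = (−(37/20) + 23/10) / (2·(1/2)) = 9/20 m/s
check:
stop time T_s = (9/20)/1 = 0.4500 s
robot in T_r: 0.4500·0.2500 = 0.1125 m
braking distance = 0.4500²/(2·1.0000) = 0.1013 m
person approaches 1.6000·(0.2500+0.4500) = 1.1200 m
margins: 0.2000+0.0000+0.0000 = 0.2000 m
sum ≈ 0.1125+0.1013+1.1200+0.2000 ≈ 1.5337 m = S ✓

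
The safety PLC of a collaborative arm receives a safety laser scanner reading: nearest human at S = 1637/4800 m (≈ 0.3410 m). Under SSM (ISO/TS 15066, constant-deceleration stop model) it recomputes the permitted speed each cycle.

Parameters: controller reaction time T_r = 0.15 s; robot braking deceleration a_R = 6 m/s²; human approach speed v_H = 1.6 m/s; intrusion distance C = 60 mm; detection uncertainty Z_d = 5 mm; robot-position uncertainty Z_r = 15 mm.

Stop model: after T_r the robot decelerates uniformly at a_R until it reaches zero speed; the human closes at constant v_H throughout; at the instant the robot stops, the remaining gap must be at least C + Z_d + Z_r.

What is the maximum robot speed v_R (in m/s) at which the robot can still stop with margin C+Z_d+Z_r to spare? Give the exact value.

v_R_max = 1/20 m/s = 0.0500 m/s

quadratic (1/12)·v² + (5/12)·v + (-101/4800) = 0
  disc = (5/12)² − 4·(1/12)·(-101/4800) = 289/1600 ; √disc = 17/40
  v_R = (−(5/12) + 17/40) / (2·(1/12)) = 1/20 m/s
check:
braking lasts T_s = (1/20)/6 = 0.0083 s
reaction-phase robot travel = 0.0500·0.1500 = 0.0075 m
robot under decel: 0.0500²/(2·6.0000) = 0.0002 m
human closes 1.6000·0.1583 = 0.2533 m
residual clearance needed = 0.0600+0.0050+0.0150 = 0.0800 m
sum ≈ 0.0075+0.0002+0.2533+0.0800 ≈ 0.3410 m = S ✓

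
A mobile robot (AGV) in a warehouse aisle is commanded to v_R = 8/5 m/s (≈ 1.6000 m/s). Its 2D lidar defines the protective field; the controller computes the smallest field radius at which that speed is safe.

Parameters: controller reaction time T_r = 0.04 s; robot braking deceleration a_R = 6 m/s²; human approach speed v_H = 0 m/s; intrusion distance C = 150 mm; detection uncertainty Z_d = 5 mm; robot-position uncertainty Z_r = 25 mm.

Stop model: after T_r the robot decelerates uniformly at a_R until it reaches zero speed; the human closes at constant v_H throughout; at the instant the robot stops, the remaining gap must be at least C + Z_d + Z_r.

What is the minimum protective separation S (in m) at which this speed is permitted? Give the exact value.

T_s = v_R/a_R = (8/5)/6 = 0.2667 s
robot covers v_R·T_r = 1.6000·0.0400 = 0.0640 m before braking
braking distance = 1.6000²/(2·6.0000) = 0.2133 m
human over T_r+T_s: 0.0000·(0.0400+0.2667) = 0.0000 m
residual clearance needed = 0.1500+0.0050+0.0250 = 0.1800 m
S_min ≈ 0.0640+0.2133+0.0000+0.1800  ⇒  S_min = 343/750 m

S_min = 343/750 m = 0.4573 m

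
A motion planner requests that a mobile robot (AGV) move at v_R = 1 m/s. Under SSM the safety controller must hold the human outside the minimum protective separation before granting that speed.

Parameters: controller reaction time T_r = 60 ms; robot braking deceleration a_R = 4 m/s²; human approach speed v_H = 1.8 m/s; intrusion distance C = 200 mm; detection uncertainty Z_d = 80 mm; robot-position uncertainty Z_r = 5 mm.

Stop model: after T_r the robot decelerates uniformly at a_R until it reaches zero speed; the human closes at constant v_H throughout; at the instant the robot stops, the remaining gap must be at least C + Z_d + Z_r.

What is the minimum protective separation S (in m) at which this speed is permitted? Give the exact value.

T_s = v_R/a_R = 1/4 = 0.2500 s
robot covers v_R·T_r = 1.0000·0.0600 = 0.0600 m before braking
robot covers 1.0000·0.2500 − ½·4.0000·0.2500² = 0.1250 m while stopping
human over T_r+T_s: 1.8000·(0.0600+0.2500) = 0.5580 m
margins: 0.2000+0.0800+0.0050 = 0.2850 m
S_min ≈ 0.0600+0.1250+0.5580+0.2850  ⇒  S_min = 257/250 m

S_min = 257/250 m = 1.0280 m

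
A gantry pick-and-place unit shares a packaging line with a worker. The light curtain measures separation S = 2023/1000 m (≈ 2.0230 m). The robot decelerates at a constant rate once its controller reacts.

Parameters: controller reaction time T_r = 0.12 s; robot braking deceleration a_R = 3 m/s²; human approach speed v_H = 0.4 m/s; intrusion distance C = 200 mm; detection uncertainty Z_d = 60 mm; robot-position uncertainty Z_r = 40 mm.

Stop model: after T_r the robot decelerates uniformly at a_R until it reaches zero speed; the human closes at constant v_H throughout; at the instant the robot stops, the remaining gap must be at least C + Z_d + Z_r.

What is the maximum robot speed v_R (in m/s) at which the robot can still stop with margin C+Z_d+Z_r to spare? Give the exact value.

quadratic (1/6)·v² + (19/75)·v + (-67/40) = 0
  disc = (19/75)² − 4·(1/6)·(-67/40) = 26569/22500 ; √disc = 163/150
  v_R = (−(19/75) + 163/150) / (2·(1/6)) = 5/2 m/s
check:
stop time T_s = (5/2)/3 = 0.8333 s
reaction-phase robot travel = 2.5000·0.1200 = 0.3000 m
braking distance = 2.5000²/(2·3.0000) = 1.0417 m
human over T_r+T_s: 0.4000·(0.1200+0.8333) = 0.3813 m
residual clearance needed = 0.2000+0.0600+0.0400 = 0.3000 m
sum ≈ 0.3000+1.0417+0.3813+0.3000 ≈ 2.0230 m = S ✓

v_R_max = 5/2 m/s = 2.5000 m/s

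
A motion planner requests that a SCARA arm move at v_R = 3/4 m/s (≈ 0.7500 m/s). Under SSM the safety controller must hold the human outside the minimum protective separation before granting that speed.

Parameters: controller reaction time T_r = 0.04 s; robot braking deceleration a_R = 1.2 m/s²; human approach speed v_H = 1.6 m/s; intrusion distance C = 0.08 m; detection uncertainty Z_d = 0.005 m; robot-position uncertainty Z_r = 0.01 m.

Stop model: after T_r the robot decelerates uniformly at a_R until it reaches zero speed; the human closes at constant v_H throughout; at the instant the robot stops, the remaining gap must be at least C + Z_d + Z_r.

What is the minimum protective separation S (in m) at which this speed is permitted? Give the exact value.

S_min = 11387/8000 m = 1.4234 m

T_s = v_R/a_R = (3/4)/(6/5) = 0.6250 s
robot in T_r: 0.7500·0.0400 = 0.0300 m
robot covers 0.7500·0.6250 − ½·1.2000·0.6250² = 0.2344 m while stopping
human closes 1.6000·0.6650 = 1.0640 m
C+Z_d+Z_r = 0.0800+0.0050+0.0100 = 0.0950 m
S_min ≈ 0.0300+0.2344+1.0640+0.0950  ⇒  S_min = 11387/8000 m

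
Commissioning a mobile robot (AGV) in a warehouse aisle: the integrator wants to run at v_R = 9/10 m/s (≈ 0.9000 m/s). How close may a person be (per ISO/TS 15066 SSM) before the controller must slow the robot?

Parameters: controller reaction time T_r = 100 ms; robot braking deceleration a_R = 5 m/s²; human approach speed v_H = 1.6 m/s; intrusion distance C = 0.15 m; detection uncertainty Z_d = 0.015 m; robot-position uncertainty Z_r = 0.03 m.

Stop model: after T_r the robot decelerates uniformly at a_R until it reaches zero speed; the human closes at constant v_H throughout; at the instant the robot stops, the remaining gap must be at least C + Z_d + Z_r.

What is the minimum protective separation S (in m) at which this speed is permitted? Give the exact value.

stop time T_s = (9/10)/5 = 0.1800 s
reaction-phase robot travel = 0.9000·0.1000 = 0.0900 m
robot under decel: 0.9000²/(2·5.0000) = 0.0810 m
human closes 1.6000·0.2800 = 0.4480 m
residual clearance needed = 0.1500+0.0150+0.0300 = 0.1950 m
S_min ≈ 0.0900+0.0810+0.4480+0.1950  ⇒  S_min = 407/500 m

S_min = 407/500 m = 0.8140 m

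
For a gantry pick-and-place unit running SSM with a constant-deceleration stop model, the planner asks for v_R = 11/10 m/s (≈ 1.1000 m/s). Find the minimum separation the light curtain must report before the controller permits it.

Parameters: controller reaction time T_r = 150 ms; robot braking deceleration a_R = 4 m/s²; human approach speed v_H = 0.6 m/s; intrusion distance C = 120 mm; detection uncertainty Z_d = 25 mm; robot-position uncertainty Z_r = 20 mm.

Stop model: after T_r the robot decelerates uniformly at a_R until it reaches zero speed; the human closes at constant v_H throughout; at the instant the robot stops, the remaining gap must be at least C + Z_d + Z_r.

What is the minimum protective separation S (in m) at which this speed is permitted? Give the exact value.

T_s = v_R/a_R = (11/10)/4 = 0.2750 s
robot in T_r: 1.1000·0.1500 = 0.1650 m
robot covers 1.1000·0.2750 − ½·4.0000·0.2750² = 0.1512 m while stopping
human over T_r+T_s: 0.6000·(0.1500+0.2750) = 0.2550 m
C+Z_d+Z_r = 0.1200+0.0250+0.0200 = 0.1650 m
S_min ≈ 0.1650+0.1512+0.2550+0.1650  ⇒  S_min = 589/800 m

S_min = 589/800 m = 0.7362 m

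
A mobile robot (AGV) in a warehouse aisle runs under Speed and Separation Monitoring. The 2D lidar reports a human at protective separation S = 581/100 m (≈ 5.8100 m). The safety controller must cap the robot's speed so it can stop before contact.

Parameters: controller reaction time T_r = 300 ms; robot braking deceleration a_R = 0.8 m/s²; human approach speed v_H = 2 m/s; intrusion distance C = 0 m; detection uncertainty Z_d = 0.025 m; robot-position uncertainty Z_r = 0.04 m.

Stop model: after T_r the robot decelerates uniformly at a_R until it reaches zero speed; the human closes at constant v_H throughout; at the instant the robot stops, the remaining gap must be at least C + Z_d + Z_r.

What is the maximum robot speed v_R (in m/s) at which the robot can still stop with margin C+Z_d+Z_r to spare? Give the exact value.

v_R_max = 7/5 m/s = 1.4000 m/s

quadratic (5/8)·v² + (14/5)·v + (-1029/200) = 0
  disc = (14/5)² − 4·(5/8)·(-1029/200) = 8281/400 ; √disc = 91/20
  v_R = (−(14/5) + 91/20) / (2·(5/8)) = 7/5 m/s
check:
braking lasts T_s = (7/5)/(4/5) = 1.7500 s
robot covers v_R·T_r = 1.4000·0.3000 = 0.4200 m before braking
robot under decel: 1.4000²/(2·0.8000) = 1.2250 m
human closes 2.0000·2.0500 = 4.1000 m
C+Z_d+Z_r = 0.0000+0.0250+0.0400 = 0.0650 m
sum ≈ 0.4200+1.2250+4.1000+0.0650 ≈ 5.8100 m = S ✓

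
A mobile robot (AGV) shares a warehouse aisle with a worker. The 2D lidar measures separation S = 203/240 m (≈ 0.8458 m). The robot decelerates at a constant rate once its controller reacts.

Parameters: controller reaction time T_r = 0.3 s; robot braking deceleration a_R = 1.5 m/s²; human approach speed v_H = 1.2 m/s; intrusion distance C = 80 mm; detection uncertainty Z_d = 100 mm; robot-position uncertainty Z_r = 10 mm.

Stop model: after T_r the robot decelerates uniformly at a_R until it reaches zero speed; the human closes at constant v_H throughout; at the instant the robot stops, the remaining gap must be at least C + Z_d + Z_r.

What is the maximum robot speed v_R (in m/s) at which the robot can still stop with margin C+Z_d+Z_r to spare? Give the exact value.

collect terms ⇒ (1/3)·v_R² + (11/10)·v_R + (-71/240) = 0
  disc = (11/10)² − 4·(1/3)·(-71/240) = 361/225 ; √disc = 19/15
  v_R = (−(11/10) + 19/15) / (2·(1/3)) = 1/4 m/s
check:
T_s = v_R/a_R = (1/4)/(3/2) = 0.1667 s
robot covers v_R·T_r = 0.2500·0.3000 = 0.0750 m before braking
braking distance = 0.2500²/(2·1.5000) = 0.0208 m
human closes 1.2000·0.4667 = 0.5600 m
margins: 0.0800+0.1000+0.0100 = 0.1900 m
sum ≈ 0.0750+0.0208+0.5600+0.1900 ≈ 0.8458 m = S ✓

v_R_max = 1/4 m/s = 0.2500 m/s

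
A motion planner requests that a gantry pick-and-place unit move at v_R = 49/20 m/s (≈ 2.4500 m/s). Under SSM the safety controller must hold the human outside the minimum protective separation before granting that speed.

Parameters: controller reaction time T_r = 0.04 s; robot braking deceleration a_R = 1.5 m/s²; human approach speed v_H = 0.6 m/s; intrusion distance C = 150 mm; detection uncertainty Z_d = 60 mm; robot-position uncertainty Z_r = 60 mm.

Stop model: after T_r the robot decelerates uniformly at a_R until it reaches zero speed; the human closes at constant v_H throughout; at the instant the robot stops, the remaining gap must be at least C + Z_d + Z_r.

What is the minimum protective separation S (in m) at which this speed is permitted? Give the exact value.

S_min = 20237/6000 m = 3.3728 m

T_s = v_R/a_R = (49/20)/(3/2) = 1.6333 s
robot covers v_R·T_r = 2.4500·0.0400 = 0.0980 m before braking
robot under decel: 2.4500²/(2·1.5000) = 2.0008 m
human over T_r+T_s: 0.6000·(0.0400+1.6333) = 1.0040 m
C+Z_d+Z_r = 0.1500+0.0600+0.0600 = 0.2700 m
S_min ≈ 0.0980+2.0008+1.0040+0.2700  ⇒  S_min = 20237/6000 m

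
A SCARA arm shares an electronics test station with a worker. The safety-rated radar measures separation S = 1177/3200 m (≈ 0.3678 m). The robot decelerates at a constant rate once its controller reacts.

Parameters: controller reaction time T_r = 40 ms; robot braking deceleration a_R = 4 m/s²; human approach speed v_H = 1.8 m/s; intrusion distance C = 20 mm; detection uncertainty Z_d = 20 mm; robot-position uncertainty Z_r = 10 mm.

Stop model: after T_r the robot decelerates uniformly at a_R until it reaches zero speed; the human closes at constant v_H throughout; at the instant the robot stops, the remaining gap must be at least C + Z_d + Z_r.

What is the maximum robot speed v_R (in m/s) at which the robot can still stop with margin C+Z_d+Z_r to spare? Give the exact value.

collect terms ⇒ (1/8)·v_R² + (49/100)·v_R + (-3933/16000) = 0
  disc = (49/100)² − 4·(1/8)·(-3933/16000) = 58081/160000 ; √disc = 241/400
  v_R = (−(49/100) + 241/400) / (2·(1/8)) = 9/20 m/s
check:
braking lasts T_s = (9/20)/4 = 0.1125 s
reaction-phase robot travel = 0.4500·0.0400 = 0.0180 m
braking distance = 0.4500²/(2·4.0000) = 0.0253 m
human over T_r+T_s: 1.8000·(0.0400+0.1125) = 0.2745 m
C+Z_d+Z_r = 0.0200+0.0200+0.0100 = 0.0500 m
sum ≈ 0.0180+0.0253+0.2745+0.0500 ≈ 0.3678 m = S ✓

v_R_max = 9/20 m/s = 0.4500 m/s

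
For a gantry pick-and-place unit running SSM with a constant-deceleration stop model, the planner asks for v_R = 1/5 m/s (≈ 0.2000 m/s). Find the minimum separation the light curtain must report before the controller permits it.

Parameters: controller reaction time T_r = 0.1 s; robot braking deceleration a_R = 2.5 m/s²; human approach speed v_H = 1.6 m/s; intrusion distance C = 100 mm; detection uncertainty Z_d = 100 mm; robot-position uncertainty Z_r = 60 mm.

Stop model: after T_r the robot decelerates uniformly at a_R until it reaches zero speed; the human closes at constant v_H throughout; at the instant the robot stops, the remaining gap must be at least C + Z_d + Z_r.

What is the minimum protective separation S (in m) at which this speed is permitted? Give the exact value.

braking lasts T_s = (1/5)/(5/2) = 0.0800 s
reaction-phase robot travel = 0.2000·0.1000 = 0.0200 m
robot covers 0.2000·0.0800 − ½·2.5000·0.0800² = 0.0080 m while stopping
human closes 1.6000·0.1800 = 0.2880 m
margins: 0.1000+0.1000+0.0600 = 0.2600 m
S_min ≈ 0.0200+0.0080+0.2880+0.2600  ⇒  S_min = 72/125 m

S_min = 72/125 m = 0.5760 m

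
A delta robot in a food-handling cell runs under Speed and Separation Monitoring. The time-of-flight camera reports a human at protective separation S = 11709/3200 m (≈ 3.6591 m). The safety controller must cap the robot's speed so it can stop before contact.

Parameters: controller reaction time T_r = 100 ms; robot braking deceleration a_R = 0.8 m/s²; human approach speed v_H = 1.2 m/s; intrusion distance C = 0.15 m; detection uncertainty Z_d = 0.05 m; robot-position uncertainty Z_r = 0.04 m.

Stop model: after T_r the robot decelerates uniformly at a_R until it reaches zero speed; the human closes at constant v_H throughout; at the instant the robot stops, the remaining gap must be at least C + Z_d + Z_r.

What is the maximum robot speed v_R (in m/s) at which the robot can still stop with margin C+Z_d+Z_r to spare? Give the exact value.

v_R_max = 27/20 m/s = 1.3500 m/s

quadratic (5/8)·v² + (8/5)·v + (-10557/3200) = 0
  disc = (8/5)² − 4·(5/8)·(-10557/3200) = 69169/6400 ; √disc = 263/80
  v_R = (−(8/5) + 263/80) / (2·(5/8)) = 27/20 m/s
check:
braking lasts T_s = (27/20)/(4/5) = 1.6875 s
reaction-phase robot travel = 1.3500·0.1000 = 0.1350 m
robot under decel: 1.3500²/(2·0.8000) = 1.1391 m
human over T_r+T_s: 1.2000·(0.1000+1.6875) = 2.1450 m
margins: 0.1500+0.0500+0.0400 = 0.2400 m
sum ≈ 0.1350+1.1391+2.1450+0.2400 ≈ 3.6591 m = S ✓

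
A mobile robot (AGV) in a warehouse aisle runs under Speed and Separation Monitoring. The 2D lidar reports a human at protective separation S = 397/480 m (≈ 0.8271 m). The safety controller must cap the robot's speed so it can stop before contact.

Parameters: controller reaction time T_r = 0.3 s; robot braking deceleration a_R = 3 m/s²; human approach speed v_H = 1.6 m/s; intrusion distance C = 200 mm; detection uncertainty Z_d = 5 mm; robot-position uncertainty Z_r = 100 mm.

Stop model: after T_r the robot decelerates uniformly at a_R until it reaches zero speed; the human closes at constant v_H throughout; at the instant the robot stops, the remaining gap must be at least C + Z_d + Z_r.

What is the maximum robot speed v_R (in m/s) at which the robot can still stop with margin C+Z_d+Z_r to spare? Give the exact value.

quadratic (1/6)·v² + (5/6)·v + (-101/2400) = 0
  disc = (5/6)² − 4·(1/6)·(-101/2400) = 289/400 ; √disc = 17/20
  v_R = (−(5/6) + 17/20) / (2·(1/6)) = 1/20 m/s
check:
braking lasts T_s = (1/20)/3 = 0.0167 s
robot covers v_R·T_r = 0.0500·0.3000 = 0.0150 m before braking
robot covers 0.0500·0.0167 − ½·3.0000·0.0167² = 0.0004 m while stopping
human closes 1.6000·0.3167 = 0.5067 m
residual clearance needed = 0.2000+0.0050+0.1000 = 0.3050 m
sum ≈ 0.0150+0.0004+0.5067+0.3050 ≈ 0.8271 m = S ✓

v_R_max = 1/20 m/s = 0.0500 m/s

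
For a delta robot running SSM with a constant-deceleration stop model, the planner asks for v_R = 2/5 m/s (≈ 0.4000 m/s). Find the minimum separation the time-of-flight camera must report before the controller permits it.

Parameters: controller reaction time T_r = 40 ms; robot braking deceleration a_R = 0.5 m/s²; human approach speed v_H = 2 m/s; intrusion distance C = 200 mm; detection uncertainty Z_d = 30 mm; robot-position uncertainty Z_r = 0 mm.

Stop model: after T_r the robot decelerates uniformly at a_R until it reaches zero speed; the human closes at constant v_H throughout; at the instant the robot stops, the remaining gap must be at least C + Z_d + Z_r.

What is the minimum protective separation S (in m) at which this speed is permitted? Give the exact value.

S_min = 1043/500 m = 2.0860 m

T_s = v_R/a_R = (2/5)/(1/2) = 0.8000 s
reaction-phase robot travel = 0.4000·0.0400 = 0.0160 m
robot under decel: 0.4000²/(2·0.5000) = 0.1600 m
human over T_r+T_s: 2.0000·(0.0400+0.8000) = 1.6800 m
margins: 0.2000+0.0300+0.0000 = 0.2300 m
S_min ≈ 0.0160+0.1600+1.6800+0.2300  ⇒  S_min = 1043/500 m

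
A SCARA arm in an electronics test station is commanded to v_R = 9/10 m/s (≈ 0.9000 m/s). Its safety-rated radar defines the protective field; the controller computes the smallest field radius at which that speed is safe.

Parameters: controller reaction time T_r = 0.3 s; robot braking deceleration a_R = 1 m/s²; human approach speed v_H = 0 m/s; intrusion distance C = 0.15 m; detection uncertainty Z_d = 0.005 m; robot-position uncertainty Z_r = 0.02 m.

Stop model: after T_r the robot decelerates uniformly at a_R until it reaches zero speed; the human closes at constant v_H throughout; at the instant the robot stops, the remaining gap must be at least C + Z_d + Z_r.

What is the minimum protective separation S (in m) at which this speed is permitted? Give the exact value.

S_min = 17/20 m = 0.8500 m

stop time T_s = (9/10)/1 = 0.9000 s
reaction-phase robot travel = 0.9000·0.3000 = 0.2700 m
braking distance = 0.9000²/(2·1.0000) = 0.4050 m
human over T_r+T_s: 0.0000·(0.3000+0.9000) = 0.0000 m
margins: 0.1500+0.0050+0.0200 = 0.1750 m
S_min ≈ 0.2700+0.4050+0.0000+0.1750  ⇒  S_min = 17/20 m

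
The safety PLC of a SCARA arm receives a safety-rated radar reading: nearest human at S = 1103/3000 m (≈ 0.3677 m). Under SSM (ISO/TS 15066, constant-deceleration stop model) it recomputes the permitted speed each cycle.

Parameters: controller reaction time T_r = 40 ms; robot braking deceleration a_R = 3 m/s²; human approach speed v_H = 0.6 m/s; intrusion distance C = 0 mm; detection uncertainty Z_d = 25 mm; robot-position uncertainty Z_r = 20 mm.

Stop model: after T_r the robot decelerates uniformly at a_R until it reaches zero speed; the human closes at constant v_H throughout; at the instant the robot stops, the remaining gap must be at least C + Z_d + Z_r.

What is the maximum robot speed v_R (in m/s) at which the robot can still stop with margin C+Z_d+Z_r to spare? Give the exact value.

quadratic (1/6)·v² + (6/25)·v + (-112/375) = 0
  disc = (6/25)² − 4·(1/6)·(-112/375) = 1444/5625 ; √disc = 38/75
  v_R = (−(6/25) + 38/75) / (2·(1/6)) = 4/5 m/s
check:
braking lasts T_s = (4/5)/3 = 0.2667 s
robot in T_r: 0.8000·0.0400 = 0.0320 m
robot covers 0.8000·0.2667 − ½·3.0000·0.2667² = 0.1067 m while stopping
human over T_r+T_s: 0.6000·(0.0400+0.2667) = 0.1840 m
margins: 0.0000+0.0250+0.0200 = 0.0450 m
sum ≈ 0.0320+0.1067+0.1840+0.0450 ≈ 0.3677 m = S ✓

v_R_max = 4/5 m/s = 0.8000 m/s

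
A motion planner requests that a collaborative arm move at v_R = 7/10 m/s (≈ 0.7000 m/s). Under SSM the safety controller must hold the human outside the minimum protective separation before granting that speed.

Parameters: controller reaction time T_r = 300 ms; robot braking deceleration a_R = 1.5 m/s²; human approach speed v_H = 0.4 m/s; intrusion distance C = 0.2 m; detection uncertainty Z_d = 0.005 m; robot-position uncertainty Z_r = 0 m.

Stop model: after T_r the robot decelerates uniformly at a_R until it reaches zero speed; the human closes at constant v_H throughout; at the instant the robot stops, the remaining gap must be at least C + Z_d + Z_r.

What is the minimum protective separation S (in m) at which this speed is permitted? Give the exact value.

S_min = 177/200 m = 0.8850 m

braking lasts T_s = (7/10)/(3/2) = 0.4667 s
robot covers v_R·T_r = 0.7000·0.3000 = 0.2100 m before braking
robot under decel: 0.7000²/(2·1.5000) = 0.1633 m
human over T_r+T_s: 0.4000·(0.3000+0.4667) = 0.3067 m
C+Z_d+Z_r = 0.2000+0.0050+0.0000 = 0.2050 m
S_min ≈ 0.2100+0.1633+0.3067+0.2050  ⇒  S_min = 177/200 m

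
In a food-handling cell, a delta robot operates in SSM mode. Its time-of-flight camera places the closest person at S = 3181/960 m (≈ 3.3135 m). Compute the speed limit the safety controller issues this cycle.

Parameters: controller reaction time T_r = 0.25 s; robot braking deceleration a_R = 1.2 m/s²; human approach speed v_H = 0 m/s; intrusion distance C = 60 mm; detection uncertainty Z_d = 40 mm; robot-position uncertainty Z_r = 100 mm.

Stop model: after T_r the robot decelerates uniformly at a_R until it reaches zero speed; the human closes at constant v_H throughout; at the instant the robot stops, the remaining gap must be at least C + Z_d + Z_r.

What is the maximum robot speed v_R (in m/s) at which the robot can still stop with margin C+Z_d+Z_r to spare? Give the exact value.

v_R_max = 49/20 m/s = 2.4500 m/s

at the boundary: (5/12)·v² + (1/4)·v + (-2989/960) = 0
  disc = (1/4)² − 4·(5/12)·(-2989/960) = 3025/576 ; √disc = 55/24
  v_R = (−(1/4) + 55/24) / (2·(5/12)) = 49/20 m/s
check:
braking lasts T_s = (49/20)/(6/5) = 2.0417 s
robot in T_r: 2.4500·0.2500 = 0.6125 m
robot under decel: 2.4500²/(2·1.2000) = 2.5010 m
human over T_r+T_s: 0.0000·(0.2500+2.0417) = 0.0000 m
margins: 0.0600+0.0400+0.1000 = 0.2000 m
sum ≈ 0.6125+2.5010+0.0000+0.2000 ≈ 3.3135 m = S ✓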